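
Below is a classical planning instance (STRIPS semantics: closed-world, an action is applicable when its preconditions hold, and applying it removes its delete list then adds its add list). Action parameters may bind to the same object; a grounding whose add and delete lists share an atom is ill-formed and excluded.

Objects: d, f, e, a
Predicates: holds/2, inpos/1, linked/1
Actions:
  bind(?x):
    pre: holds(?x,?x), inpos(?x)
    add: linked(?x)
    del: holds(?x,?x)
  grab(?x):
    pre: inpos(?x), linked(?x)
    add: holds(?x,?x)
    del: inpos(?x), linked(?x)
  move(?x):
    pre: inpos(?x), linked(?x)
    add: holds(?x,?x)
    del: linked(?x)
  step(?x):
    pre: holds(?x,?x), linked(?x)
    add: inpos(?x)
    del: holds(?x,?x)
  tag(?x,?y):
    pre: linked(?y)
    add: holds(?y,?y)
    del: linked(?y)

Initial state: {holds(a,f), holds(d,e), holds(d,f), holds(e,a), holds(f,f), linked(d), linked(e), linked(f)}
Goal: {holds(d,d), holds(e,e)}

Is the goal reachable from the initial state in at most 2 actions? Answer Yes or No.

1. tag(d,d)  →  {holds(a,f), holds(d,d), holds(d,e), holds(d,f), holds(e,a), holds(f,f), linked(e), linked(f)}
2. tag(d,e)  →  {holds(a,f), holds(d,d), holds(d,e), holds(d,f), holds(e,a), holds(e,e), holds(f,f), linked(f)}
optimal plan length = 2; 2 ≤ 2

Yes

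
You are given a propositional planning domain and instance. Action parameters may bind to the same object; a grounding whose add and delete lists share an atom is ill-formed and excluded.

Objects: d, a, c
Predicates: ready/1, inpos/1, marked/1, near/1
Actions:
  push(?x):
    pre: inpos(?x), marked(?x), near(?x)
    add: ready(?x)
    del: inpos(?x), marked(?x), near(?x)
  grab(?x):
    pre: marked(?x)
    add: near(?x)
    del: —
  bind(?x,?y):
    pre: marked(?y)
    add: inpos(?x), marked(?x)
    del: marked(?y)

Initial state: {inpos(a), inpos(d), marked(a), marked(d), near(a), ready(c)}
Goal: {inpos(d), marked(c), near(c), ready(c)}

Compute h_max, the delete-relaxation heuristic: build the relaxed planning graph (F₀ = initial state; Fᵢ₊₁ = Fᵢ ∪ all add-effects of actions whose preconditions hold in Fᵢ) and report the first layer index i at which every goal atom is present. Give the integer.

F0 = init (6 atoms)
F1 = F0 ∪ {inpos(c), marked(c), near(d), ready(a)}  (10 atoms)
F2 = F1 ∪ {near(c), ready(d)}  (12 atoms)
goal ⊆ F2  ⇒  h_max = 2

2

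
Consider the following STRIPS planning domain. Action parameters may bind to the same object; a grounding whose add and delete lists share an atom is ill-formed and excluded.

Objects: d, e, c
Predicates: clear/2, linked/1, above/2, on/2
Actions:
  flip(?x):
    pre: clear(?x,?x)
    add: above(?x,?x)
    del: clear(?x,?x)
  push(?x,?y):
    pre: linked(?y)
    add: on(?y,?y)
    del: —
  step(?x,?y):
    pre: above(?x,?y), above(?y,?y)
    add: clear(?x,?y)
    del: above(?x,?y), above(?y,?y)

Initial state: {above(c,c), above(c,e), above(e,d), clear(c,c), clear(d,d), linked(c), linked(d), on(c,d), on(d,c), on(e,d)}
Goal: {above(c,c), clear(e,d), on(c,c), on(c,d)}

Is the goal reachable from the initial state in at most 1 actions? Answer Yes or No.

No

1. flip(d)  →  {above(c,c), above(c,e), above(d,d), above(e,d), clear(c,c), linked(c), linked(d), on(c,d), on(d,c), on(e,d)}
2. push(d,c)  →  {above(c,c), above(c,e), above(d,d), above(e,d), clear(c,c), linked(c), linked(d), on(c,c), on(c,d), on(d,c), on(e,d)}
3. step(e,d)  →  {above(c,c), above(c,e), clear(c,c), clear(e,d), linked(c), linked(d), on(c,c), on(c,d), on(d,c), on(e,d)}
optimal plan length = 3; 3 > 1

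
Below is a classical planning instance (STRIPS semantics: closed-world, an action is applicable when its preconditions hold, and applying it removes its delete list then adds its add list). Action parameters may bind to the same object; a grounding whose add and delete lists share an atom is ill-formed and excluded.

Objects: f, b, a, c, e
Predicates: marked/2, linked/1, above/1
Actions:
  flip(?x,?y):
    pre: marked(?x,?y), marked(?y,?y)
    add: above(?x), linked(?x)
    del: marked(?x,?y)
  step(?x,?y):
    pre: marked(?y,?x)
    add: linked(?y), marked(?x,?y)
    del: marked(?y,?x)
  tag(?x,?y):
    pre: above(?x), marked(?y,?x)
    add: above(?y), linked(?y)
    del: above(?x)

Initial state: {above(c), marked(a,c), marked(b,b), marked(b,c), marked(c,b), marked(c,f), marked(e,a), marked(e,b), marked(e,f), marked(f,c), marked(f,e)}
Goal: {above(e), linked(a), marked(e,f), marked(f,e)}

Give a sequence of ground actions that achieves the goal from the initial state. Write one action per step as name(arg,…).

1. flip(e,b)  →  {above(c), above(e), linked(e), marked(a,c), marked(b,b), marked(b,c), marked(c,b), marked(c,f), marked(e,a), marked(e,f), marked(f,c), marked(f,e)}
2. step(c,a)  →  {above(c), above(e), linked(a), linked(e), marked(b,b), marked(b,c), marked(c,a), marked(c,b), marked(c,f), marked(e,a), marked(e,f), marked(f,c), marked(f,e)}

flip(e,b); step(c,a)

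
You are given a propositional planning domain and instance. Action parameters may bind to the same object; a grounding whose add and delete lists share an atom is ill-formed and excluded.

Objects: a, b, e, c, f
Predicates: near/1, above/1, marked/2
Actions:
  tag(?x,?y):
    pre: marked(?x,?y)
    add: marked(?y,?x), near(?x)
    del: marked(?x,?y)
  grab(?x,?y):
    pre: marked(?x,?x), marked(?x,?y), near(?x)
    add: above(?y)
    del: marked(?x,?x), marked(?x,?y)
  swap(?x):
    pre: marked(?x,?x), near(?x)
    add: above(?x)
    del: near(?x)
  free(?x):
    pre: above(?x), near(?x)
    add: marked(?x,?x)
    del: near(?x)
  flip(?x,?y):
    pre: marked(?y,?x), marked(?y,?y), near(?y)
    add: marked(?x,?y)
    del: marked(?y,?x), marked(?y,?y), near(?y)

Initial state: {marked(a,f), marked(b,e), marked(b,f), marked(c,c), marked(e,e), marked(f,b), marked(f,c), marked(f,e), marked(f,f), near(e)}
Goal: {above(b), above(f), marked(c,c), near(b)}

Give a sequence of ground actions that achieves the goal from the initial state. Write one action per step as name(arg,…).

1. tag(b,e)  →  {marked(a,f), marked(b,f), marked(c,c), marked(e,b), marked(e,e), marked(f,b), marked(f,c), marked(f,e), marked(f,f), near(b), near(e)}
2. tag(f,b)  →  {marked(a,f), marked(b,f), marked(c,c), marked(e,b), marked(e,e), marked(f,c), marked(f,e), marked(f,f), near(b), near(e), near(f)}
3. grab(e,b)  →  {above(b), marked(a,f), marked(b,f), marked(c,c), marked(f,c), marked(f,e), marked(f,f), near(b), near(e), near(f)}
4. grab(f,f)  →  {above(b), above(f), marked(a,f), marked(b,f), marked(c,c), marked(f,c), marked(f,e), near(b), near(e), near(f)}

tag(b,e); tag(f,b); grab(e,b); grab(f,f)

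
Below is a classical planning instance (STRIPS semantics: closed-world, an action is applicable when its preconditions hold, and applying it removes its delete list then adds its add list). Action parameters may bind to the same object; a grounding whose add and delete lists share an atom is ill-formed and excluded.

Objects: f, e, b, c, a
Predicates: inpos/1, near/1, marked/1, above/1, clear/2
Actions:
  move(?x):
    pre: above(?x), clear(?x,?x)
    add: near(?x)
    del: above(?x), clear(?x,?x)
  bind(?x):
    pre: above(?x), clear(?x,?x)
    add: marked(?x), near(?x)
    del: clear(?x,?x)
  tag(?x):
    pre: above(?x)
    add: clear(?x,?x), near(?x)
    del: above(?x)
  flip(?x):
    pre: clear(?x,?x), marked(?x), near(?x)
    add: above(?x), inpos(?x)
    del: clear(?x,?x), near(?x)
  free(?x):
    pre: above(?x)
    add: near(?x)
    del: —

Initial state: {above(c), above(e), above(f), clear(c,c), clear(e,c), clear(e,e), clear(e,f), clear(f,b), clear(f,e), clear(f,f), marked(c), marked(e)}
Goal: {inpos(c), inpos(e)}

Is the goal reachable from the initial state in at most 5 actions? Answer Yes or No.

Yes

1. tag(e)  →  {above(c), above(f), clear(c,c), clear(e,c), clear(e,e), clear(e,f), clear(f,b), clear(f,e), clear(f,f), marked(c), marked(e), near(e)}
2. tag(c)  →  {above(f), clear(c,c), clear(e,c), clear(e,e), clear(e,f), clear(f,b), clear(f,e), clear(f,f), marked(c), marked(e), near(c), near(e)}
3. flip(e)  →  {above(e), above(f), clear(c,c), clear(e,c), clear(e,f), clear(f,b), clear(f,e), clear(f,f), inpos(e), marked(c), marked(e), near(c)}
4. flip(c)  →  {above(c), above(e), above(f), clear(e,c), clear(e,f), clear(f,b), clear(f,e), clear(f,f), inpos(c), inpos(e), marked(c), marked(e)}
optimal plan length = 4; 4 ≤ 5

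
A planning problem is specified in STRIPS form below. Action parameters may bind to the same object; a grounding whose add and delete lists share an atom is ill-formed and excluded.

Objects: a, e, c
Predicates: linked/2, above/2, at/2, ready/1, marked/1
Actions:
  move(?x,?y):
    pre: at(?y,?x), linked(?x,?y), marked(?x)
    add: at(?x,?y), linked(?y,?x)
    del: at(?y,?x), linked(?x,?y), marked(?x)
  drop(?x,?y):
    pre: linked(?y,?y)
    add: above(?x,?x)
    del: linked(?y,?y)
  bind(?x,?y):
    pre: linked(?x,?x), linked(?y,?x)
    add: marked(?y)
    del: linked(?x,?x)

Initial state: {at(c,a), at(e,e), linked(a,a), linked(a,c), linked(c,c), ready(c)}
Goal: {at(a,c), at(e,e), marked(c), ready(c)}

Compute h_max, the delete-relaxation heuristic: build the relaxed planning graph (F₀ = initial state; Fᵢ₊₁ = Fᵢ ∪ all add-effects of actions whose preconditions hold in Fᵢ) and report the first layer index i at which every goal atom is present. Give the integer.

2

F0 = init (6 atoms)
F1 = F0 ∪ {above(a,a), above(c,c), above(e,e), marked(a), marked(c)}  (11 atoms)
F2 = F1 ∪ {at(a,c), linked(c,a)}  (13 atoms)
goal ⊆ F2  ⇒  h_max = 2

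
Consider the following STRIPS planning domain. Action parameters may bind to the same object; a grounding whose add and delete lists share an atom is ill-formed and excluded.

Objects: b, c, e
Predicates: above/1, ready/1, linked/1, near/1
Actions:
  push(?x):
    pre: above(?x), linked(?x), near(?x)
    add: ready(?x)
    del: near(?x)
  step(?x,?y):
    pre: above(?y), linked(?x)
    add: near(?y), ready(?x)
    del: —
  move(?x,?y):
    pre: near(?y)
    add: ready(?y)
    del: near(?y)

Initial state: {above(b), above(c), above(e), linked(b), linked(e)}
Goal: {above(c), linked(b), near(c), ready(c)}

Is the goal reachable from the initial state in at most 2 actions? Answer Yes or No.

No

1. step(b,c)  →  {above(b), above(c), above(e), linked(b), linked(e), near(c), ready(b)}
2. move(b,c)  →  {above(b), above(c), above(e), linked(b), linked(e), ready(b), ready(c)}
3. step(b,c)  →  {above(b), above(c), above(e), linked(b), linked(e), near(c), ready(b), ready(c)}
optimal plan length = 3; 3 > 2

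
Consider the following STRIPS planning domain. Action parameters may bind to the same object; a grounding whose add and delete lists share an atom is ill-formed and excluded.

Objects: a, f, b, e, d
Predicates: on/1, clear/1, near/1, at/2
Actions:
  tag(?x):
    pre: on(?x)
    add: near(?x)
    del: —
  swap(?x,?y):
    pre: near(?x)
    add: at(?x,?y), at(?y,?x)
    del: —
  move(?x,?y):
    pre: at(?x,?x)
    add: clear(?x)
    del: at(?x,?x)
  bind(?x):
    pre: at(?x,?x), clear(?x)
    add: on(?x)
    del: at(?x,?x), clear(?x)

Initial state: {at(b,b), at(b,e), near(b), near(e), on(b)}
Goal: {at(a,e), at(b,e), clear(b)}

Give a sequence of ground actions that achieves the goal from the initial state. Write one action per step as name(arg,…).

swap(e,a); move(b,a)

1. swap(e,a)  →  {at(a,e), at(b,b), at(b,e), at(e,a), near(b), near(e), on(b)}
2. move(b,a)  →  {at(a,e), at(b,e), at(e,a), clear(b), near(b), near(e), on(b)}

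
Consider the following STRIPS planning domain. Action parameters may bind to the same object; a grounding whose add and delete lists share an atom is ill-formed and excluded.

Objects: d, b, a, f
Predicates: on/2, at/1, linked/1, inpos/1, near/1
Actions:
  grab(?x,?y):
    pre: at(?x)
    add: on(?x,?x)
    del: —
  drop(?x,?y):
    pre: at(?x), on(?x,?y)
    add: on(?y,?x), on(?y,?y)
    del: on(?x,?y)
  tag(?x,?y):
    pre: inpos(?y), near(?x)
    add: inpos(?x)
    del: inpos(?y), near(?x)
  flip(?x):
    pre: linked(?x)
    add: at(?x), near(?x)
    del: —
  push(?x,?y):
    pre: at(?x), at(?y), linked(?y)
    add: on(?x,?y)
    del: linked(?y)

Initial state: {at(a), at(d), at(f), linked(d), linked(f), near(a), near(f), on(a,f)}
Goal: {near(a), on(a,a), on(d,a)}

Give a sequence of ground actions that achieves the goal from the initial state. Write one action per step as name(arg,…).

grab(a,d); push(a,d); drop(a,d)

1. grab(a,d)  →  {at(a), at(d), at(f), linked(d), linked(f), near(a), near(f), on(a,a), on(a,f)}
2. push(a,d)  →  {at(a), at(d), at(f), linked(f), near(a), near(f), on(a,a), on(a,d), on(a,f)}
3. drop(a,d)  →  {at(a), at(d), at(f), linked(f), near(a), near(f), on(a,a), on(a,f), on(d,a), on(d,d)}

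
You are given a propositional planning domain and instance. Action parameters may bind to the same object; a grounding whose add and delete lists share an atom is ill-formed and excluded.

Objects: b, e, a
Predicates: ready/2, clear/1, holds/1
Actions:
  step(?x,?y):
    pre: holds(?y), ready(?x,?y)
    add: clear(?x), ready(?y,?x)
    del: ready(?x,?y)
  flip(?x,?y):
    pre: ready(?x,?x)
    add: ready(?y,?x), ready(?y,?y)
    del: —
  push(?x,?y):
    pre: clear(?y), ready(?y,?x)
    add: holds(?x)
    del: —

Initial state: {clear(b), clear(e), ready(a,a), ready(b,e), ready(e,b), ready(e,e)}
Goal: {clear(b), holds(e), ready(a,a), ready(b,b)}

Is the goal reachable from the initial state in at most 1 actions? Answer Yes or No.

No

1. flip(e,b)  →  {clear(b), clear(e), ready(a,a), ready(b,b), ready(b,e), ready(e,b), ready(e,e)}
2. push(e,b)  →  {clear(b), clear(e), holds(e), ready(a,a), ready(b,b), ready(b,e), ready(e,b), ready(e,e)}
optimal plan length = 2; 2 > 1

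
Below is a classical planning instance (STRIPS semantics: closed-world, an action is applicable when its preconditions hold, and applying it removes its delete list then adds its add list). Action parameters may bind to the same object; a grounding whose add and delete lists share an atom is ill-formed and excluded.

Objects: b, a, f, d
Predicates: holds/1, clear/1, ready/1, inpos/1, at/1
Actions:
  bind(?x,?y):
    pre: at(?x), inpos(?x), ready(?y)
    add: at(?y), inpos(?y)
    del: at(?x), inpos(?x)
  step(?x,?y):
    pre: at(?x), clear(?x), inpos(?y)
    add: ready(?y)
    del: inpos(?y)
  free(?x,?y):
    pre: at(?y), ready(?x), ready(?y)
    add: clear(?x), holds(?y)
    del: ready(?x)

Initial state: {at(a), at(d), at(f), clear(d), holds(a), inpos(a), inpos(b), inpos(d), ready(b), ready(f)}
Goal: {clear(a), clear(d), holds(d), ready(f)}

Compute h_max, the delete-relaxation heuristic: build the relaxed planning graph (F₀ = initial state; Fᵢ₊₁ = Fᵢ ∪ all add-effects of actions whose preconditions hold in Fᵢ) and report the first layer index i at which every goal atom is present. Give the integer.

F0 = init (10 atoms)
F1 = F0 ∪ {at(b), clear(b), clear(f), holds(f), inpos(f), ready(a), ready(d)}  (17 atoms)
F2 = F1 ∪ {clear(a), holds(b), holds(d)}  (20 atoms)
goal ⊆ F2  ⇒  h_max = 2

2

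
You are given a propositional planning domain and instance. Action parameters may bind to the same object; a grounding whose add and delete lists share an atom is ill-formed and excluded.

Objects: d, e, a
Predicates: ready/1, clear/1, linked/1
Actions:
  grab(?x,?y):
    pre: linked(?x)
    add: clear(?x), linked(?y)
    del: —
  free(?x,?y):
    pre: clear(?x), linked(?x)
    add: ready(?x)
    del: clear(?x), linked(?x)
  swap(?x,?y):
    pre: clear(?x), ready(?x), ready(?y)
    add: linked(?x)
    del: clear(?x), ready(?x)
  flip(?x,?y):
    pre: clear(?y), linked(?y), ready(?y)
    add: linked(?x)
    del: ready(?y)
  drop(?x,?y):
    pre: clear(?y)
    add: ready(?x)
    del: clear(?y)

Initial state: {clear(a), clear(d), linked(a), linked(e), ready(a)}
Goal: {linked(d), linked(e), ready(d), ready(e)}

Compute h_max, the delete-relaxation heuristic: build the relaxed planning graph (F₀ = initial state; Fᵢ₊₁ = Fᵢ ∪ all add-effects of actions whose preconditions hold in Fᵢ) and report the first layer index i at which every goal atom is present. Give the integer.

F0 = init (5 atoms)
F1 = F0 ∪ {clear(e), linked(d), ready(d), ready(e)}  (9 atoms)
goal ⊆ F1  ⇒  h_max = 1

1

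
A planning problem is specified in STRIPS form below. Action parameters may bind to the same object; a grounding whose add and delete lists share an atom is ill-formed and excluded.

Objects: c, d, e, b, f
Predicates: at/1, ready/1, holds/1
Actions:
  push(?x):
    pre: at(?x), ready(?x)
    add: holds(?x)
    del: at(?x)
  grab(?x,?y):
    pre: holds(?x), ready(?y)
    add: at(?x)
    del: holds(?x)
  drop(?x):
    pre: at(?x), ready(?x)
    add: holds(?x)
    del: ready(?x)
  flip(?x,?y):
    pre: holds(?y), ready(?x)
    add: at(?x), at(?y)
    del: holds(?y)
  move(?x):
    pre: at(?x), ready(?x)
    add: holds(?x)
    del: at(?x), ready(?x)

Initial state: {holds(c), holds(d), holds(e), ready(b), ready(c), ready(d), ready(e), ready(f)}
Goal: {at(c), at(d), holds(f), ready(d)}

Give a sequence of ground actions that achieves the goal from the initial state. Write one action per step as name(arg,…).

grab(c,c); flip(f,d); push(f)

1. grab(c,c)  →  {at(c), holds(d), holds(e), ready(b), ready(c), ready(d), ready(e), ready(f)}
2. flip(f,d)  →  {at(c), at(d), at(f), holds(e), ready(b), ready(c), ready(d), ready(e), ready(f)}
3. push(f)  →  {at(c), at(d), holds(e), holds(f), ready(b), ready(c), ready(d), ready(e), ready(f)}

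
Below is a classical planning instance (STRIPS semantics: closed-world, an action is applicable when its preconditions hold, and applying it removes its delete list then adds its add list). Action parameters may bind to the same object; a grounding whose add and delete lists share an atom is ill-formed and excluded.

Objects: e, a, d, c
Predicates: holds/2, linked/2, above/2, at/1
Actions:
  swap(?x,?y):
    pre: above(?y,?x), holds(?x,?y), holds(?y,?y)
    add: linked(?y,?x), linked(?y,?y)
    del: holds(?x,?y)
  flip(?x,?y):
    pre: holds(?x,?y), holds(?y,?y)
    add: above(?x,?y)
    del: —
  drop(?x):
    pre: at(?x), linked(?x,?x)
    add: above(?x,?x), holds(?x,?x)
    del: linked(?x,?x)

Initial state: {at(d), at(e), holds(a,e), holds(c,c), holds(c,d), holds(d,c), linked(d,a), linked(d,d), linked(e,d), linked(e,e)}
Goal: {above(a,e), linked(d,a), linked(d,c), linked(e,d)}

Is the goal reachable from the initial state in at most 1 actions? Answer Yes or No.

1. flip(d,c)  →  {above(d,c), at(d), at(e), holds(a,e), holds(c,c), holds(c,d), holds(d,c), linked(d,a), linked(d,d), linked(e,d), linked(e,e)}
2. drop(e)  →  {above(d,c), above(e,e), at(d), at(e), holds(a,e), holds(c,c), holds(c,d), holds(d,c), holds(e,e), linked(d,a), linked(d,d), linked(e,d)}
3. flip(a,e)  →  {above(a,e), above(d,c), above(e,e), at(d), at(e), holds(a,e), holds(c,c), holds(c,d), holds(d,c), holds(e,e), linked(d,a), linked(d,d), linked(e,d)}
4. drop(d)  →  {above(a,e), above(d,c), above(d,d), above(e,e), at(d), at(e), holds(a,e), holds(c,c), holds(c,d), holds(d,c), holds(d,d), holds(e,e), linked(d,a), linked(e,d)}
5. swap(c,d)  →  {above(a,e), above(d,c), above(d,d), above(e,e), at(d), at(e), holds(a,e), holds(c,c), holds(d,c), holds(d,d), holds(e,e), linked(d,a), linked(d,c), linked(d,d), linked(e,d)}
optimal plan length = 5; 5 > 1

No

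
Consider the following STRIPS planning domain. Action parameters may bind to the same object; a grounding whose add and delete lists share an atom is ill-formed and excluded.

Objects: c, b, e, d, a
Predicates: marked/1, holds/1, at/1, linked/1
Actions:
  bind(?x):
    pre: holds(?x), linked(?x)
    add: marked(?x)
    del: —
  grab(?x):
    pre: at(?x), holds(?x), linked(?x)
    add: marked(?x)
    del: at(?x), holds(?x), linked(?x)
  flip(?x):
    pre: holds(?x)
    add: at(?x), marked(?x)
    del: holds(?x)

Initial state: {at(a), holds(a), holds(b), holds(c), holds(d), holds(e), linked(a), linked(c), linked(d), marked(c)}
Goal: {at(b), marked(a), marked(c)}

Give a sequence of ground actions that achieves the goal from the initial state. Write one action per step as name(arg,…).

1. bind(a)  →  {at(a), holds(a), holds(b), holds(c), holds(d), holds(e), linked(a), linked(c), linked(d), marked(a), marked(c)}
2. flip(b)  →  {at(a), at(b), holds(a), holds(c), holds(d), holds(e), linked(a), linked(c), linked(d), marked(a), marked(b), marked(c)}

bind(a); flip(b)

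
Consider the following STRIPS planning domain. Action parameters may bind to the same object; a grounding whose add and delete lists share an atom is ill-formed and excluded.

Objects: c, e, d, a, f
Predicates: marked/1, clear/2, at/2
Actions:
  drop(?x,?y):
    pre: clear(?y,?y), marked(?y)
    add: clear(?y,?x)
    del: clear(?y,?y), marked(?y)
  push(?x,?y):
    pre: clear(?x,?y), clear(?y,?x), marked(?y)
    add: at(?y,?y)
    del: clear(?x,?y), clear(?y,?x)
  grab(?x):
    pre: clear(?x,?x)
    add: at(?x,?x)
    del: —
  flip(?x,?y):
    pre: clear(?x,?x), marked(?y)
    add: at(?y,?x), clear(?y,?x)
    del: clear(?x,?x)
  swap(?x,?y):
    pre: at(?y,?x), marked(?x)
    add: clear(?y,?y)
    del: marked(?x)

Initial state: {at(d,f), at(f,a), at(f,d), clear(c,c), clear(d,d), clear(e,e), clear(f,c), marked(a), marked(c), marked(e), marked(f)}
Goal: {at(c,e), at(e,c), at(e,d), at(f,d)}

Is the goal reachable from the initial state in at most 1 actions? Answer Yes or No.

No

1. flip(c,e)  →  {at(d,f), at(e,c), at(f,a), at(f,d), clear(d,d), clear(e,c), clear(e,e), clear(f,c), marked(a), marked(c), marked(e), marked(f)}
2. flip(e,c)  →  {at(c,e), at(d,f), at(e,c), at(f,a), at(f,d), clear(c,e), clear(d,d), clear(e,c), clear(f,c), marked(a), marked(c), marked(e), marked(f)}
3. flip(d,e)  →  {at(c,e), at(d,f), at(e,c), at(e,d), at(f,a), at(f,d), clear(c,e), clear(e,c), clear(e,d), clear(f,c), marked(a), marked(c), marked(e), marked(f)}
optimal plan length = 3; 3 > 1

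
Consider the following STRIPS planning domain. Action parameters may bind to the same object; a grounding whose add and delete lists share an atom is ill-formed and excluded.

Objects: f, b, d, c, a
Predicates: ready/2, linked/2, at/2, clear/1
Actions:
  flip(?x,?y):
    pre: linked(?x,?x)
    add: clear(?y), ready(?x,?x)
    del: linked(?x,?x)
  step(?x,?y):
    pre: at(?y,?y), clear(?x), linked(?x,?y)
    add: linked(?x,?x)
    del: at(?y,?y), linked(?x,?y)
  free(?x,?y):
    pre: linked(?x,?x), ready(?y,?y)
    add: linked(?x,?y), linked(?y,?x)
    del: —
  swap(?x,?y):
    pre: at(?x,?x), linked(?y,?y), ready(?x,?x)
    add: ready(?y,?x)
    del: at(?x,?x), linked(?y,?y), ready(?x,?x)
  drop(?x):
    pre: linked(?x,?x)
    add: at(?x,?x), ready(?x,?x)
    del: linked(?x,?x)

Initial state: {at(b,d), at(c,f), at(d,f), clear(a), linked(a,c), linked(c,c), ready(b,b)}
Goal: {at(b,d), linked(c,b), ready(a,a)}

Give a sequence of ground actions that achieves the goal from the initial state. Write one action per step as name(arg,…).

free(c,b); drop(c); step(a,c); flip(a,f)

1. free(c,b)  →  {at(b,d), at(c,f), at(d,f), clear(a), linked(a,c), linked(b,c), linked(c,b), linked(c,c), ready(b,b)}
2. drop(c)  →  {at(b,d), at(c,c), at(c,f), at(d,f), clear(a), linked(a,c), linked(b,c), linked(c,b), ready(b,b), ready(c,c)}
3. step(a,c)  →  {at(b,d), at(c,f), at(d,f), clear(a), linked(a,a), linked(b,c), linked(c,b), ready(b,b), ready(c,c)}
4. flip(a,f)  →  {at(b,d), at(c,f), at(d,f), clear(a), clear(f), linked(b,c), linked(c,b), ready(a,a), ready(b,b), ready(c,c)}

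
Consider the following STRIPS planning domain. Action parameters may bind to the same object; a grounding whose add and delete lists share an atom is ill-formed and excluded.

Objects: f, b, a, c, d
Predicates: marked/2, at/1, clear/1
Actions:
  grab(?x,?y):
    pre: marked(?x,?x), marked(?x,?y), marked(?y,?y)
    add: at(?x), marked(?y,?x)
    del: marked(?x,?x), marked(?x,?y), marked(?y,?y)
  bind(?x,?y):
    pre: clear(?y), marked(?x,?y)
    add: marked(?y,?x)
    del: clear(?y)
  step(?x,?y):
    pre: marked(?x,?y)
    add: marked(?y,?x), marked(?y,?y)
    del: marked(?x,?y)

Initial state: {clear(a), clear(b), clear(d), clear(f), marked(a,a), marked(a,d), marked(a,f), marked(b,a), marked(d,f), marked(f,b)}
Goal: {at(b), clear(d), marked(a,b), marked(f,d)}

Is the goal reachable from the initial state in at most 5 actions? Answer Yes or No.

Yes

1. bind(d,f)  →  {clear(a), clear(b), clear(d), marked(a,a), marked(a,d), marked(a,f), marked(b,a), marked(d,f), marked(f,b), marked(f,d)}
2. step(f,b)  →  {clear(a), clear(b), clear(d), marked(a,a), marked(a,d), marked(a,f), marked(b,a), marked(b,b), marked(b,f), marked(d,f), marked(f,d)}
3. grab(b,a)  →  {at(b), clear(a), clear(b), clear(d), marked(a,b), marked(a,d), marked(a,f), marked(b,f), marked(d,f), marked(f,d)}
optimal plan length = 3; 3 ≤ 5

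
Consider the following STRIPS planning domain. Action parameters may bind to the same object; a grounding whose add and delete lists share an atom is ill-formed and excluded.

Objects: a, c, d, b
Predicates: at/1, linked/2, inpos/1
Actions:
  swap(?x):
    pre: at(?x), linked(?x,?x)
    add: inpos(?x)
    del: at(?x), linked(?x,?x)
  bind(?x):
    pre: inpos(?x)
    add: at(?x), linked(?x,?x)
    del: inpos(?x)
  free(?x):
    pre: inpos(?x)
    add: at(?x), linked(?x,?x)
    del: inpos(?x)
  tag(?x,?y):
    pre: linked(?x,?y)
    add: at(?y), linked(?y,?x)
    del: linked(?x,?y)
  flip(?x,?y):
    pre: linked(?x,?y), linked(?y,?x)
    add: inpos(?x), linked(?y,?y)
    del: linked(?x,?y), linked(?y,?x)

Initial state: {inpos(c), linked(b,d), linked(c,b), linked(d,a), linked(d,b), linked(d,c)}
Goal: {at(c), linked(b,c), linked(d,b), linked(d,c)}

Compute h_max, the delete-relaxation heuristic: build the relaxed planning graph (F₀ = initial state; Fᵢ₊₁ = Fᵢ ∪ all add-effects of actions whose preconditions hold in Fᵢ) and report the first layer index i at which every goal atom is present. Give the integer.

F0 = init (6 atoms)
F1 = F0 ∪ {at(a), at(b), at(c), at(d), inpos(b), inpos(d), linked(a,d), linked(b,b), linked(b,c), linked(c,c), linked(c,d), linked(d,d)}  (18 atoms)
goal ⊆ F1  ⇒  h_max = 1

1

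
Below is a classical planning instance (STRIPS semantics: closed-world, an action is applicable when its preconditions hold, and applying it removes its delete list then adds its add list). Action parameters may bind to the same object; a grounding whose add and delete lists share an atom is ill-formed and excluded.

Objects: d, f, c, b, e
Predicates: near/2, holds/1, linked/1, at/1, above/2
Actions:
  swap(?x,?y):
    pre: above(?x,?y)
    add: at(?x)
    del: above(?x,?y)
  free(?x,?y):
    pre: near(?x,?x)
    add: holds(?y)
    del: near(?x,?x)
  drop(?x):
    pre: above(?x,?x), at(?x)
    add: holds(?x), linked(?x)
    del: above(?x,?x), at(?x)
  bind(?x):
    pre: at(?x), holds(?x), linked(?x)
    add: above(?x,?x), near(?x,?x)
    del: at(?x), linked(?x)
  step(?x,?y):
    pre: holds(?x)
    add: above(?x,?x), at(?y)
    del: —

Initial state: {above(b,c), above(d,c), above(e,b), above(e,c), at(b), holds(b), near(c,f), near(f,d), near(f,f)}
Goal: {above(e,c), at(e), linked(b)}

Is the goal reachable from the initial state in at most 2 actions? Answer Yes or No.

Yes

1. step(b,e)  →  {above(b,b), above(b,c), above(d,c), above(e,b), above(e,c), at(b), at(e), holds(b), near(c,f), near(f,d), near(f,f)}
2. drop(b)  →  {above(b,c), above(d,c), above(e,b), above(e,c), at(e), holds(b), linked(b), near(c,f), near(f,d), near(f,f)}
optimal plan length = 2; 2 ≤ 2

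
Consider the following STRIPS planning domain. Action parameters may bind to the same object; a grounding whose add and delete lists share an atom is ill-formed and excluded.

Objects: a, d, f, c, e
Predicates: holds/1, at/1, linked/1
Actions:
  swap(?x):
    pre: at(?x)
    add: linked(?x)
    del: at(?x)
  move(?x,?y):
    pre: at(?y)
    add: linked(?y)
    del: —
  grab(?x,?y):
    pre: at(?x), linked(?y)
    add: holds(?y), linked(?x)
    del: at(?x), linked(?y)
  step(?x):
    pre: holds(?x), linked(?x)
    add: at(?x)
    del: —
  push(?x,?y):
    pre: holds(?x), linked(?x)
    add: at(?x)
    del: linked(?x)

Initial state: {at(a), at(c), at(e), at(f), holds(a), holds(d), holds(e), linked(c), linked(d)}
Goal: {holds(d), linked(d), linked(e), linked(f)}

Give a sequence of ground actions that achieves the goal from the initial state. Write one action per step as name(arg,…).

swap(f); swap(e)

1. swap(f)  →  {at(a), at(c), at(e), holds(a), holds(d), holds(e), linked(c), linked(d), linked(f)}
2. swap(e)  →  {at(a), at(c), holds(a), holds(d), holds(e), linked(c), linked(d), linked(e), linked(f)}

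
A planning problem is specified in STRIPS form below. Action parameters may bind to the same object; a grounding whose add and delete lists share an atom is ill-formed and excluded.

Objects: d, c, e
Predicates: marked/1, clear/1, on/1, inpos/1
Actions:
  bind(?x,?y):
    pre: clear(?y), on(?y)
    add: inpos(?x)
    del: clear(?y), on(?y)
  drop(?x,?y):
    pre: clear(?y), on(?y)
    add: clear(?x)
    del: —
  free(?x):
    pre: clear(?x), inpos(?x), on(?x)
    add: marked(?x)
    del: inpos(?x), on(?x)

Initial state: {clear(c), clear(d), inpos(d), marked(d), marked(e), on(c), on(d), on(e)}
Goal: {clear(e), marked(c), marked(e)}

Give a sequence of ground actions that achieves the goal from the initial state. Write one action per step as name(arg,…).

bind(c,d); drop(e,c); free(c)

1. bind(c,d)  →  {clear(c), inpos(c), inpos(d), marked(d), marked(e), on(c), on(e)}
2. drop(e,c)  →  {clear(c), clear(e), inpos(c), inpos(d), marked(d), marked(e), on(c), on(e)}
3. free(c)  →  {clear(c), clear(e), inpos(d), marked(c), marked(d), marked(e), on(e)}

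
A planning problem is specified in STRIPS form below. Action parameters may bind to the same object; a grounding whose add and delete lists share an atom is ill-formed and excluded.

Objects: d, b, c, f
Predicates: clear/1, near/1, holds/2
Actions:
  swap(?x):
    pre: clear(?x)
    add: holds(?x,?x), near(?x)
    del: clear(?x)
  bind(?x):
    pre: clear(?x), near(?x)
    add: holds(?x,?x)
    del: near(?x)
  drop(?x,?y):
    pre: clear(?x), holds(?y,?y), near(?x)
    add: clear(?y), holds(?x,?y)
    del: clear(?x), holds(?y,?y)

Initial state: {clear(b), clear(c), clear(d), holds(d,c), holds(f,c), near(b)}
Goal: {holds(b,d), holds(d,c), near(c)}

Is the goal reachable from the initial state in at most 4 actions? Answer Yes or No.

1. swap(d)  →  {clear(b), clear(c), holds(d,c), holds(d,d), holds(f,c), near(b), near(d)}
2. swap(c)  →  {clear(b), holds(c,c), holds(d,c), holds(d,d), holds(f,c), near(b), near(c), near(d)}
3. drop(b,d)  →  {clear(d), holds(b,d), holds(c,c), holds(d,c), holds(f,c), near(b), near(c), near(d)}
optimal plan length = 3; 3 ≤ 4

Yes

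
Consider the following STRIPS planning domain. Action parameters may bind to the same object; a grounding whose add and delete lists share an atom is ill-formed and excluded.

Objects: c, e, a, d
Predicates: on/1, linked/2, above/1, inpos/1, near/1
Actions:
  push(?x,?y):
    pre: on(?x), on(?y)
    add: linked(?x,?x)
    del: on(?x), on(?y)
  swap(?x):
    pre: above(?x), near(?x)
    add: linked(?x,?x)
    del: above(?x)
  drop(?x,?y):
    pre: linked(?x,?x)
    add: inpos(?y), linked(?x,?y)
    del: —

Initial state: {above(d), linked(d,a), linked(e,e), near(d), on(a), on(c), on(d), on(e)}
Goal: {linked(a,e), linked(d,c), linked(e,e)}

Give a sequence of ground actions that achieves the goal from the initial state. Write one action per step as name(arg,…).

1. push(a,c)  →  {above(d), linked(a,a), linked(d,a), linked(e,e), near(d), on(d), on(e)}
2. push(d,e)  →  {above(d), linked(a,a), linked(d,a), linked(d,d), linked(e,e), near(d)}
3. drop(a,e)  →  {above(d), inpos(e), linked(a,a), linked(a,e), linked(d,a), linked(d,d), linked(e,e), near(d)}
4. drop(d,c)  →  {above(d), inpos(c), inpos(e), linked(a,a), linked(a,e), linked(d,a), linked(d,c), linked(d,d), linked(e,e), near(d)}

push(a,c); push(d,e); drop(a,e); drop(d,c)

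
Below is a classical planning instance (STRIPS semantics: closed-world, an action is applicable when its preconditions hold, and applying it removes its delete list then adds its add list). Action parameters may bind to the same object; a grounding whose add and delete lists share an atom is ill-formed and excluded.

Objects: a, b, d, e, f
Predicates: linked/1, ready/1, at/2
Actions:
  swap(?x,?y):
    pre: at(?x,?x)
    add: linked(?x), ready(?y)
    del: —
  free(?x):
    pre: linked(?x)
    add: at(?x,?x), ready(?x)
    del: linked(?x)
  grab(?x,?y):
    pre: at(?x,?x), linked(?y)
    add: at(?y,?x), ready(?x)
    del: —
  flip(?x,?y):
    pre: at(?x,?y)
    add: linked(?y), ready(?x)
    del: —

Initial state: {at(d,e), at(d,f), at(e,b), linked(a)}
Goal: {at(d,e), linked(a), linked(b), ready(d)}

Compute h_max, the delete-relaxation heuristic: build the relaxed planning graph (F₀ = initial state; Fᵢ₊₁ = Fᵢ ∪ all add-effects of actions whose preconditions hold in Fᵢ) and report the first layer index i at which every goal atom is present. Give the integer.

1

F0 = init (4 atoms)
F1 = F0 ∪ {at(a,a), linked(b), linked(e), linked(f), ready(a), ready(d), ready(e)}  (11 atoms)
goal ⊆ F1  ⇒  h_max = 1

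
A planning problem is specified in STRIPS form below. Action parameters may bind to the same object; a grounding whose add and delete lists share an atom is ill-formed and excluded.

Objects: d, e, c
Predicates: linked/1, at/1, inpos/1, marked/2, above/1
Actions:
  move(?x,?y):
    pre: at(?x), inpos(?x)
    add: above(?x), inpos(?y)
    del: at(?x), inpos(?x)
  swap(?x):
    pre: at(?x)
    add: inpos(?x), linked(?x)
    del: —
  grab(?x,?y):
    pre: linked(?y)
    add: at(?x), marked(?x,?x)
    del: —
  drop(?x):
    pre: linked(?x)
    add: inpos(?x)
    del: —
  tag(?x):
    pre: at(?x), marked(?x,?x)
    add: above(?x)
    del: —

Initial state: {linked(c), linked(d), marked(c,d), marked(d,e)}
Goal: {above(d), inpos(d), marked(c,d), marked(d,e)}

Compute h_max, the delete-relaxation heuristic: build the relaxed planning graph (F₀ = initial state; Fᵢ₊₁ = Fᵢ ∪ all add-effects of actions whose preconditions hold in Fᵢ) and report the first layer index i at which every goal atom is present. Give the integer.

F0 = init (4 atoms)
F1 = F0 ∪ {at(c), at(d), at(e), inpos(c), inpos(d), marked(c,c), marked(d,d), marked(e,e)}  (12 atoms)
F2 = F1 ∪ {above(c), above(d), above(e), inpos(e), linked(e)}  (17 atoms)
goal ⊆ F2  ⇒  h_max = 2

2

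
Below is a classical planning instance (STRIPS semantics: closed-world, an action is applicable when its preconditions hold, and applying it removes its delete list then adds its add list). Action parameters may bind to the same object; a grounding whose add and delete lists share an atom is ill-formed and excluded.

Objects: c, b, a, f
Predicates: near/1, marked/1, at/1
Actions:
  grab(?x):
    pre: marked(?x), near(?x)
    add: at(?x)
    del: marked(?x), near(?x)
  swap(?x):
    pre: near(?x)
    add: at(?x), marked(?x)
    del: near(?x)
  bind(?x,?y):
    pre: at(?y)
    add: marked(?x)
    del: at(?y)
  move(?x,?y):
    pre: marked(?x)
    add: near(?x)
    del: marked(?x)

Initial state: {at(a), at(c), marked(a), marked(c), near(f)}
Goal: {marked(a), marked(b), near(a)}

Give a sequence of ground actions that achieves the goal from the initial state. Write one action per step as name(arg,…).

bind(b,c); move(a,c); bind(a,a)

1. bind(b,c)  →  {at(a), marked(a), marked(b), marked(c), near(f)}
2. move(a,c)  →  {at(a), marked(b), marked(c), near(a), near(f)}
3. bind(a,a)  →  {marked(a), marked(b), marked(c), near(a), near(f)}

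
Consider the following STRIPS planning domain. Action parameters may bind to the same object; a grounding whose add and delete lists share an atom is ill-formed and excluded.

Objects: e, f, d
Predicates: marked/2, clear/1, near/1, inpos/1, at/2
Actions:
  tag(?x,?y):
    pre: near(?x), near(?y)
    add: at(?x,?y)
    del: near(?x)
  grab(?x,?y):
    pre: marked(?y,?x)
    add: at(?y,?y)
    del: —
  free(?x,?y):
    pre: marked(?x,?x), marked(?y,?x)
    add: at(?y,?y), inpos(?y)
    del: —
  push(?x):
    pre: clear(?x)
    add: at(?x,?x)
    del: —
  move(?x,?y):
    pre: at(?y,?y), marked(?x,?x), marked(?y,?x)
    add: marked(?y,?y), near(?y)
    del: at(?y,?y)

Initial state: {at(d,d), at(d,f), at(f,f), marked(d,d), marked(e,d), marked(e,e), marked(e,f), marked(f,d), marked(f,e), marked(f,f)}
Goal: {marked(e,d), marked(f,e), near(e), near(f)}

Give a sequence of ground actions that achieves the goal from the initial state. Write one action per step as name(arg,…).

1. grab(e,e)  →  {at(d,d), at(d,f), at(e,e), at(f,f), marked(d,d), marked(e,d), marked(e,e), marked(e,f), marked(f,d), marked(f,e), marked(f,f)}
2. move(e,e)  →  {at(d,d), at(d,f), at(f,f), marked(d,d), marked(e,d), marked(e,e), marked(e,f), marked(f,d), marked(f,e), marked(f,f), near(e)}
3. move(e,f)  →  {at(d,d), at(d,f), marked(d,d), marked(e,d), marked(e,e), marked(e,f), marked(f,d), marked(f,e), marked(f,f), near(e), near(f)}

grab(e,e); move(e,e); move(e,f)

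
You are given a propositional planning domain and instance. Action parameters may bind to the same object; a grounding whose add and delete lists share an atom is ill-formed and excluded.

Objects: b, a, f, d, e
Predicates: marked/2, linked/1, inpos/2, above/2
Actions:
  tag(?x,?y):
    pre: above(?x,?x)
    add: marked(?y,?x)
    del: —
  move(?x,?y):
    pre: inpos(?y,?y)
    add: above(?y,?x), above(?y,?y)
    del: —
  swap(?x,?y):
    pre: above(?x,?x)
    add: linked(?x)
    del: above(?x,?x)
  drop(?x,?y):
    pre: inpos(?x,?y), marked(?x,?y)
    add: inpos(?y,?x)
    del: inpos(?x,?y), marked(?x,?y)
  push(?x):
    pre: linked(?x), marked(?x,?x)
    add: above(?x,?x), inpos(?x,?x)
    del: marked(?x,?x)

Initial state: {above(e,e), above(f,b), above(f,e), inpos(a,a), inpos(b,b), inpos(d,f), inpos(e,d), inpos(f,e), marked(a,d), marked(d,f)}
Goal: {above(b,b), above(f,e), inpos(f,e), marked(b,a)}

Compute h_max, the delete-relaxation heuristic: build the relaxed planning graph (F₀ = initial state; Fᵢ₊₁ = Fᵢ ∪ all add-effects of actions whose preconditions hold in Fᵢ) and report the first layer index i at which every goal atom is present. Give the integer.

2

F0 = init (10 atoms)
F1 = F0 ∪ {above(a,a), above(a,b), above(a,d), above(a,e), above(a,f), above(b,a), above(b,b), above(b,d), above(b,e), above(b,f), inpos(f,d), linked(e), marked(a,e), marked(b,e), marked(d,e), marked(e,e), marked(f,e)}  (27 atoms)
F2 = F1 ∪ {inpos(e,e), inpos(e,f), linked(a), linked(b), marked(a,a), marked(a,b), marked(b,a), marked(b,b), marked(d,a), marked(d,b), marked(e,a), marked(e,b), marked(f,a), marked(f,b)}  (41 atoms)
goal ⊆ F2  ⇒  h_max = 2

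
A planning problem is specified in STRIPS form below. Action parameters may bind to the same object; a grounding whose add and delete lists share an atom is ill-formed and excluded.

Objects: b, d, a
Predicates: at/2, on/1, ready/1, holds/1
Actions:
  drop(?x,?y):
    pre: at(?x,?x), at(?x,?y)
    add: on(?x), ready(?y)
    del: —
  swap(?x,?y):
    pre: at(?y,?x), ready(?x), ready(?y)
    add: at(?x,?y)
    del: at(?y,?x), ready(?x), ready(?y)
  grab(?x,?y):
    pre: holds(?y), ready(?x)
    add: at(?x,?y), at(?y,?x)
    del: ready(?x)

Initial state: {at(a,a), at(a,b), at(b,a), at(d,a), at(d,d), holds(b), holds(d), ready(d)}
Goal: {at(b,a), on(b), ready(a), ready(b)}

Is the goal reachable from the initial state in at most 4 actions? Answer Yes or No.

Yes

1. drop(d,a)  →  {at(a,a), at(a,b), at(b,a), at(d,a), at(d,d), holds(b), holds(d), on(d), ready(a), ready(d)}
2. drop(a,b)  →  {at(a,a), at(a,b), at(b,a), at(d,a), at(d,d), holds(b), holds(d), on(a), on(d), ready(a), ready(b), ready(d)}
3. grab(b,b)  →  {at(a,a), at(a,b), at(b,a), at(b,b), at(d,a), at(d,d), holds(b), holds(d), on(a), on(d), ready(a), ready(d)}
4. drop(b,b)  →  {at(a,a), at(a,b), at(b,a), at(b,b), at(d,a), at(d,d), holds(b), holds(d), on(a), on(b), on(d), ready(a), ready(b), ready(d)}
optimal plan length = 4; 4 ≤ 4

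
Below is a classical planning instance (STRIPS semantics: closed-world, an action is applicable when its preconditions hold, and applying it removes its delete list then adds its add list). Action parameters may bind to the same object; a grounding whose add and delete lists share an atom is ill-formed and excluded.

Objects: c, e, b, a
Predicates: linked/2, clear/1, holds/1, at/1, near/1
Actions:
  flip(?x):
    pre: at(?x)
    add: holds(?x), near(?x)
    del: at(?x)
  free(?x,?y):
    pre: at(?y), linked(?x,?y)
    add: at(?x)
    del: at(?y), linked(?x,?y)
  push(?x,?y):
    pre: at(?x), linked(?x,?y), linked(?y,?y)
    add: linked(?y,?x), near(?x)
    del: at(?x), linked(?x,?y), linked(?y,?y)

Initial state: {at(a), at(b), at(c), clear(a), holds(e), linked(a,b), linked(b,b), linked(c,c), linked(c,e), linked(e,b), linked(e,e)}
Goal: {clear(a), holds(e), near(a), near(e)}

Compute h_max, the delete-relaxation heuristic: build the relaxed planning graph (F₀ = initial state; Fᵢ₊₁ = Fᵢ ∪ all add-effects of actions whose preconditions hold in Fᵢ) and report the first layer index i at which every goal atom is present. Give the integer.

2

F0 = init (11 atoms)
F1 = F0 ∪ {at(e), holds(a), holds(b), holds(c), linked(b,a), linked(e,c), near(a), near(b), near(c)}  (20 atoms)
F2 = F1 ∪ {linked(b,e), near(e)}  (22 atoms)
goal ⊆ F2  ⇒  h_max = 2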